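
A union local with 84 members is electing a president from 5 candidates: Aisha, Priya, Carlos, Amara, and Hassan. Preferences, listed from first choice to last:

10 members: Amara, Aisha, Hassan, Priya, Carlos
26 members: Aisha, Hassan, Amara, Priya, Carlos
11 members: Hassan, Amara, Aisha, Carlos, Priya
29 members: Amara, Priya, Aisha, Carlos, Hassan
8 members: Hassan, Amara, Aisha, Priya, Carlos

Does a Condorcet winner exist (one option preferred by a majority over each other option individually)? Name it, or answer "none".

none

Checking pairwise contests:
Amara beats Aisha 58–26.
Aisha beats Priya 55–29.
Aisha beats Carlos 84–0.
Hassan beats Amara 45–39.
Aisha beats Hassan 65–19.
Every option loses at least one head-to-head, so there is no Condorcet winner.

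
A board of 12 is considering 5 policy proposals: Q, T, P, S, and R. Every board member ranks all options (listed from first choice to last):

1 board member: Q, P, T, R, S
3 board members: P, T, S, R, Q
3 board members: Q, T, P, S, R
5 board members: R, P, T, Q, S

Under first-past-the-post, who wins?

First-place votes: Q 4, T 0, P 3, S 0, R 5.
R has the most first-place votes.

R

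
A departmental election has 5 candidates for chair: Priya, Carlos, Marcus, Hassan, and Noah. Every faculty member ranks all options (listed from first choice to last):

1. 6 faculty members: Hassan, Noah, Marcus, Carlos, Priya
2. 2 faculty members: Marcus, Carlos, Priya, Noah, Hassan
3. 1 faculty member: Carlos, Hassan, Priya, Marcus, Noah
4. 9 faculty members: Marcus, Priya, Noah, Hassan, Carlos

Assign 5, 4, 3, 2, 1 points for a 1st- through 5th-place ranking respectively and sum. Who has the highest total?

Priya: 6·1 + 2·3 + 1·3 + 9·4 = 51
Carlos: 6·2 + 2·4 + 1·5 + 9·1 = 34
Marcus: 6·3 + 2·5 + 1·2 + 9·5 = 75
Hassan: 6·5 + 2·1 + 1·4 + 9·2 = 54
Noah: 6·4 + 2·2 + 1·1 + 9·3 = 56
Marcus has the highest Borda score (75).

Marcus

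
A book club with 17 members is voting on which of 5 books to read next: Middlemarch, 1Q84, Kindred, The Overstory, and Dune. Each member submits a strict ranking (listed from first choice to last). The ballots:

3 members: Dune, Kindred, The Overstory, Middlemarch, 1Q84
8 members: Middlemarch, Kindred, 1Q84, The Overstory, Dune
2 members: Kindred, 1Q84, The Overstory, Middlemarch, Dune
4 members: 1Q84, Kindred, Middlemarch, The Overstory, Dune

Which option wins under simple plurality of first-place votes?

Middlemarch

First-place votes: Middlemarch 8, 1Q84 4, Kindred 2, The Overstory 0, Dune 3.
Middlemarch has the most first-place votes.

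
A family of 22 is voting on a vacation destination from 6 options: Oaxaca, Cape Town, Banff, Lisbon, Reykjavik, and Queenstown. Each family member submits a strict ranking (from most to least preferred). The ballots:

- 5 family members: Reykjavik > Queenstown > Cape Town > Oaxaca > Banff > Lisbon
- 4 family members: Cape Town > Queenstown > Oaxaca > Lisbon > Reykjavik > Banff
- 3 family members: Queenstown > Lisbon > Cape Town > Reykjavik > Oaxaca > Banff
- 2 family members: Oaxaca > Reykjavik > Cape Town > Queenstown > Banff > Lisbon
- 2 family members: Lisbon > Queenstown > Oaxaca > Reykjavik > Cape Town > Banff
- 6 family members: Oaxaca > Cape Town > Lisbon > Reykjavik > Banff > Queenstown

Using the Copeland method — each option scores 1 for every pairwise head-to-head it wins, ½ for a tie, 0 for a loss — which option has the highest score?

Oaxaca: beats Banff, Lisbon, and Reykjavik; loses to Cape Town and Queenstown → score 3.
Cape Town: beats Oaxaca, Banff, Lisbon, Reykjavik, and Queenstown → score 5.
Banff: loses to Oaxaca, Cape Town, Lisbon, Reykjavik, and Queenstown → score 0.
Lisbon: beats Banff and Reykjavik; loses to Oaxaca, Cape Town, and Queenstown → score 2.
Reykjavik: beats Banff and Queenstown; loses to Oaxaca, Cape Town, and Lisbon → score 2.
Queenstown: beats Oaxaca, Banff, and Lisbon; loses to Cape Town and Reykjavik → score 3.
Cape Town has the best pairwise record.

Cape Town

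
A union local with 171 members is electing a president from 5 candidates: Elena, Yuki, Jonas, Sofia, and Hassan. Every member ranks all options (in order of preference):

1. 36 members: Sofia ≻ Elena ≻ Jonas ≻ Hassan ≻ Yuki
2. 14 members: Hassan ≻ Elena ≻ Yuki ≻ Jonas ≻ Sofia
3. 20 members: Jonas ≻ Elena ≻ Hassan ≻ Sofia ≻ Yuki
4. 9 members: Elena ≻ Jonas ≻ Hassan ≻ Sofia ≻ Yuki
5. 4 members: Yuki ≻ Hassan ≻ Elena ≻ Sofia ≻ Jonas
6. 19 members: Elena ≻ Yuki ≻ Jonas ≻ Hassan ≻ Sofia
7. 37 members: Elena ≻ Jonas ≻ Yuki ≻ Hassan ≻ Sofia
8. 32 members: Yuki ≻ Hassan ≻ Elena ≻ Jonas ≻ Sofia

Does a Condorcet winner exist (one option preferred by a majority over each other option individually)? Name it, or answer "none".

Elena

Elena vs Yuki: 135–36 for Elena.
Elena vs Jonas: 151–20 for Elena.
Elena vs Sofia: 135–36 for Elena.
Elena vs Hassan: 121–50 for Elena.
Elena beats every other option head-to-head.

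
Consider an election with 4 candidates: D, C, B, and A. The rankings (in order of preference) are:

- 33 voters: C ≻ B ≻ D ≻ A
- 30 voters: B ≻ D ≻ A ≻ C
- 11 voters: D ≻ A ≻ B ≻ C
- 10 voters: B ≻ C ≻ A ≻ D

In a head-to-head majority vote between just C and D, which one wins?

C

Voters preferring C to D: 43; preferring D to C: 41.
C wins the head-to-head.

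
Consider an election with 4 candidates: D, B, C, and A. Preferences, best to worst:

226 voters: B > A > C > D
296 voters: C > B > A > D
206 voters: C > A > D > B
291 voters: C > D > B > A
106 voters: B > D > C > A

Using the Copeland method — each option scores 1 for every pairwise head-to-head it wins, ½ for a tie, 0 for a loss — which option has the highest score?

D: loses to B, C, and A → score 0.
B: beats D and A; loses to C → score 2.
C: beats D, B, and A → score 3.
A: beats D; loses to B and C → score 1.
C has the best pairwise record.

C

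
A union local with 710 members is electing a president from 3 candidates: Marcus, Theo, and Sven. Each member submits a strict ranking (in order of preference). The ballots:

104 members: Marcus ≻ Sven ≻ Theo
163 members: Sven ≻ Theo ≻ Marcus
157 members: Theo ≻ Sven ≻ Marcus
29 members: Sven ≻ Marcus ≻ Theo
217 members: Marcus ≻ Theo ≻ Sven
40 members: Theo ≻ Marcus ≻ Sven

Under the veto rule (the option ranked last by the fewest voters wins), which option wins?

Theo

Last-place votes: Marcus 320, Theo 133, Sven 257.
Theo is ranked last by the fewest voters, so Theo wins.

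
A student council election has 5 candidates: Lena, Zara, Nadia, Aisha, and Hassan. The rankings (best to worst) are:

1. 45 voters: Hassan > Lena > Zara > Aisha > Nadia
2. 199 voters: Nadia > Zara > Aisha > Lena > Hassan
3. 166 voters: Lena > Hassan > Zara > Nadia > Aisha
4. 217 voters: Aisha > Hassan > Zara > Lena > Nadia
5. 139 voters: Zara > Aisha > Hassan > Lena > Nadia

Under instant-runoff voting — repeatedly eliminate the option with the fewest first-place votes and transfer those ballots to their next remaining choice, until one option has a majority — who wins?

Aisha

Round 1: Lena 166, Zara 139, Nadia 199, Aisha 217, Hassan 45. Eliminate Hassan.
Round 2: Lena 211, Zara 139, Nadia 199, Aisha 217. Eliminate Zara.
Round 3: Lena 211, Nadia 199, Aisha 356. Eliminate Nadia.
Round 4: Lena 211, Aisha 555. Aisha has a majority.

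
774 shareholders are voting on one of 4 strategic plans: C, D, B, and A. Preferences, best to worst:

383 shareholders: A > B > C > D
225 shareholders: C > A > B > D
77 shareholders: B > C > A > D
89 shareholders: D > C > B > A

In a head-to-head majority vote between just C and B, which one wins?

B

Voters preferring C to B: 314; preferring B to C: 460.
B wins the head-to-head.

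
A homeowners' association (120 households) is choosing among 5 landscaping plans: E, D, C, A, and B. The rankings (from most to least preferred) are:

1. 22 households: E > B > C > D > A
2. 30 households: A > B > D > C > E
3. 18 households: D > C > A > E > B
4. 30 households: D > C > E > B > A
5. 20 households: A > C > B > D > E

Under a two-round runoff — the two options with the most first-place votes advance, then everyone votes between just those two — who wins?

D

Round 1 first-place votes: E 22, D 48, C 0, A 50, B 0.
A and D advance.
Runoff: A is preferred to D by 50 voters; D by 70.
D wins the runoff.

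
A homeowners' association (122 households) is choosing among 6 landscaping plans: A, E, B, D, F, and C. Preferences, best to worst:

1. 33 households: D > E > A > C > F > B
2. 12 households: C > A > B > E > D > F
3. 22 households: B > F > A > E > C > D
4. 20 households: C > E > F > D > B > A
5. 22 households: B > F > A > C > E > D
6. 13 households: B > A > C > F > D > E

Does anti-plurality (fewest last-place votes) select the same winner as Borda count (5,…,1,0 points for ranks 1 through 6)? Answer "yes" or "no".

Anti-plurality — last-place votes: A 20, E 13, B 33, D 44, F 12, C 0. Winner: C.
Borda — scores: A 331, E 302, B 341, D 230, F 295, C 331. Winner: B.
The two methods disagree.

no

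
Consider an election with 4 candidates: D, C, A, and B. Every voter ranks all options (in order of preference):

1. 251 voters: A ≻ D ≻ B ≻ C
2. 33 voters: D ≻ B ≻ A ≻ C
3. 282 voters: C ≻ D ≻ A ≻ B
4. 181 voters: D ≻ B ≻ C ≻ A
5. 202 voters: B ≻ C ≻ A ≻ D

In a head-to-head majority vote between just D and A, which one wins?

Voters preferring D to A: 496; preferring A to D: 453.
D wins the head-to-head.

D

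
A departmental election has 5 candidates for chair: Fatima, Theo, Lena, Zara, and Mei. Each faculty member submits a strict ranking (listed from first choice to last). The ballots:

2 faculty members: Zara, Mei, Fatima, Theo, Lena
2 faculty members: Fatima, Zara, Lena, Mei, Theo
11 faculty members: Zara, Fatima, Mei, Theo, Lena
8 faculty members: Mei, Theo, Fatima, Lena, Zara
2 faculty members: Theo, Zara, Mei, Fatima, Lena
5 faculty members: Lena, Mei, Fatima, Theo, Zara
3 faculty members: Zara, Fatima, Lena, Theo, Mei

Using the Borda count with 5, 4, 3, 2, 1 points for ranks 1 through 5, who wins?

Fatima

Fatima: 2·3 + 2·5 + 11·4 + 8·3 + 2·2 + 5·3 + 3·4 = 115
Theo: 2·2 + 2·1 + 11·2 + 8·4 + 2·5 + 5·2 + 3·2 = 86
Lena: 2·1 + 2·3 + 11·1 + 8·2 + 2·1 + 5·5 + 3·3 = 71
Zara: 2·5 + 2·4 + 11·5 + 8·1 + 2·4 + 5·1 + 3·5 = 109
Mei: 2·4 + 2·2 + 11·3 + 8·5 + 2·3 + 5·4 + 3·1 = 114
Fatima has the highest Borda score (115).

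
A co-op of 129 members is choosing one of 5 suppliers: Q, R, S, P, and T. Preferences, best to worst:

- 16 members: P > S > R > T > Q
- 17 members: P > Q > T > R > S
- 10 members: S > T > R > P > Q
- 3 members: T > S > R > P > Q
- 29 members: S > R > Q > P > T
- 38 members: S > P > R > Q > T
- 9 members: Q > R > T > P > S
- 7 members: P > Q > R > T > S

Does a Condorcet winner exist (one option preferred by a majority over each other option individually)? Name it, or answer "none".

S

S vs Q: 96–33 for S.
S vs R: 96–33 for S.
S vs P: 80–49 for S.
S vs T: 93–36 for S.
S beats every other option head-to-head.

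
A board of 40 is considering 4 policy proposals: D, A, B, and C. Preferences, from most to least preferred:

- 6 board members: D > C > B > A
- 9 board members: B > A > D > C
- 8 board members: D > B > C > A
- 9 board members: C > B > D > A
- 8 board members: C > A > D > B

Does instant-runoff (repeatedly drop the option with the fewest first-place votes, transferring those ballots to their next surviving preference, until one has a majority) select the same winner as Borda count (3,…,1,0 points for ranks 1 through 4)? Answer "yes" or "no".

Instant-runoff — R1 D 14, A 0, B 9, C 17 (A out); R2 D 14, B 9, C 17 (B out); R3 D 23, C 17 (D winner). Winner: D.
Borda — scores: D 68, A 34, B 67, C 71. Winner: C.
The two methods disagree.

no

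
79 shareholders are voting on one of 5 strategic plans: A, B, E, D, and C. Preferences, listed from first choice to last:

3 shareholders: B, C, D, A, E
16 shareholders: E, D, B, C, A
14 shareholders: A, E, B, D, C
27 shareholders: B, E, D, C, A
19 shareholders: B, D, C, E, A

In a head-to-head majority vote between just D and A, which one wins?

Voters preferring D to A: 65; preferring A to D: 14.
D wins the head-to-head.

D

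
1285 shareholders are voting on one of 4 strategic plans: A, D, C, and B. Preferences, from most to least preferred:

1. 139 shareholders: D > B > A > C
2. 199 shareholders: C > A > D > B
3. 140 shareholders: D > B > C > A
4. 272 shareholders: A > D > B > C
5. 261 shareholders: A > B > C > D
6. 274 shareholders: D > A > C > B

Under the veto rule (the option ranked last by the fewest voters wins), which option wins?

A

Last-place votes: A 140, D 261, C 411, B 473.
A is ranked last by the fewest voters, so A wins.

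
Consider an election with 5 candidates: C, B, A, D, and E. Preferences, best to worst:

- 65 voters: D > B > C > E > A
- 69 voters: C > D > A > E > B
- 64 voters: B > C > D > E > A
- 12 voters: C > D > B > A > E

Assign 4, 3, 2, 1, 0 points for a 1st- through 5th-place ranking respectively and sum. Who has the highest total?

C

C: 65·2 + 69·4 + 64·3 + 12·4 = 646
B: 65·3 + 69·0 + 64·4 + 12·2 = 475
A: 65·0 + 69·2 + 64·0 + 12·1 = 150
D: 65·4 + 69·3 + 64·2 + 12·3 = 631
E: 65·1 + 69·1 + 64·1 + 12·0 = 198
C has the highest Borda score (646).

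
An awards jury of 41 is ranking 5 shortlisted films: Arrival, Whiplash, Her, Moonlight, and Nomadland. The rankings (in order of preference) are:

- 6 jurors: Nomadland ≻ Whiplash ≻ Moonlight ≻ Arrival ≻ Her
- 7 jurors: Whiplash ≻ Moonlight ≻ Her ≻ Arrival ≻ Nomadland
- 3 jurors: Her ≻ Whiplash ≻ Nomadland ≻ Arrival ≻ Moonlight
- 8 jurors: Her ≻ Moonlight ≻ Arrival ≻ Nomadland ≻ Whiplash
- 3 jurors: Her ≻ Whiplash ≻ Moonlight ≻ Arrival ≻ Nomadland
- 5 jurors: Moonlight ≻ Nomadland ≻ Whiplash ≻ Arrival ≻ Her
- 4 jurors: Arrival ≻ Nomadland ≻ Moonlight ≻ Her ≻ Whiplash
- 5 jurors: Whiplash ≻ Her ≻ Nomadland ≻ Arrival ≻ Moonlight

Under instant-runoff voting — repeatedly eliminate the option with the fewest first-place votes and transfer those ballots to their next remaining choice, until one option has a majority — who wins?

Her

Round 1: Arrival 4, Whiplash 12, Her 14, Moonlight 5, Nomadland 6. Eliminate Arrival.
Round 2: Whiplash 12, Her 14, Moonlight 5, Nomadland 10. Eliminate Moonlight.
Round 3: Whiplash 12, Her 14, Nomadland 15. Eliminate Whiplash.
Round 4: Her 26, Nomadland 15. Her has a majority.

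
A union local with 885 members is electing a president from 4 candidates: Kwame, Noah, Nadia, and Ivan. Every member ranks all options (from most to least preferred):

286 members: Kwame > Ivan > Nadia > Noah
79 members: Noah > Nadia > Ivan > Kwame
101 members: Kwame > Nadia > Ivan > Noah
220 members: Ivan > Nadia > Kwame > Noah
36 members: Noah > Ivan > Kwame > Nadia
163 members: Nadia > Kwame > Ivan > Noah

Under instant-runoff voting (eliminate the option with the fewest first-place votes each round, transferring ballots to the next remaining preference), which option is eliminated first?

Noah

Round 1: Kwame 387, Noah 115, Nadia 163, Ivan 220. Eliminate Noah.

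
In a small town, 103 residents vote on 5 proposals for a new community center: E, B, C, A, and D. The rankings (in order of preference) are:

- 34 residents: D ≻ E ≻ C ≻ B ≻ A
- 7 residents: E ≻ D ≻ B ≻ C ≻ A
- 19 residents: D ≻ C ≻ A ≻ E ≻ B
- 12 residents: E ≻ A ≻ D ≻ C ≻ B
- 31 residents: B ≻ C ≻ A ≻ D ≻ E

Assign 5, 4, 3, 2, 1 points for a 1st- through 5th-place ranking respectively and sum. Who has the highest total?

E: 34·4 + 7·5 + 19·2 + 12·5 + 31·1 = 300
B: 34·2 + 7·3 + 19·1 + 12·1 + 31·5 = 275
C: 34·3 + 7·2 + 19·4 + 12·2 + 31·4 = 340
A: 34·1 + 7·1 + 19·3 + 12·4 + 31·3 = 239
D: 34·5 + 7·4 + 19·5 + 12·3 + 31·2 = 391
D has the highest Borda score (391).

D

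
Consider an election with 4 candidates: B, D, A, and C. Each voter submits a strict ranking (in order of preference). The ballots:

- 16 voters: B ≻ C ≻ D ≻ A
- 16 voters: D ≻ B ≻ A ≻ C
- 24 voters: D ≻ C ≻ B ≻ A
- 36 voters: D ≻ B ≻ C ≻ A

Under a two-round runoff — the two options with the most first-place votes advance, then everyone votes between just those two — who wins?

D

Round 1 first-place votes: B 16, D 76, A 0, C 0.
D and B advance.
Runoff: D is preferred to B by 76 voters; B by 16.
D wins the runoff.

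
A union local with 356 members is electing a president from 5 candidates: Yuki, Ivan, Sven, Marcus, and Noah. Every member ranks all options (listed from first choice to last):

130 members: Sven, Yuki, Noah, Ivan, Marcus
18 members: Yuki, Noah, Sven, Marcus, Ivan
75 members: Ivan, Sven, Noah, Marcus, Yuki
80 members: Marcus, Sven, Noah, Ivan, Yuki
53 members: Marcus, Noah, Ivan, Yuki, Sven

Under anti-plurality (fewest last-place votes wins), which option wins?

Last-place votes: Yuki 155, Ivan 18, Sven 53, Marcus 130, Noah 0.
Noah is ranked last by the fewest voters, so Noah wins.

Noah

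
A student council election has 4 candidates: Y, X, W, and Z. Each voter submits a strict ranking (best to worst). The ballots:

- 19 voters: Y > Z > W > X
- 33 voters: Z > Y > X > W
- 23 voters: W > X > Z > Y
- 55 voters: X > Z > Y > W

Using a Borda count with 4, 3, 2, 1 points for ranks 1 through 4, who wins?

Z

Y: 19·4 + 33·3 + 23·1 + 55·2 = 308
X: 19·1 + 33·2 + 23·3 + 55·4 = 374
W: 19·2 + 33·1 + 23·4 + 55·1 = 218
Z: 19·3 + 33·4 + 23·2 + 55·3 = 400
Z has the highest Borda score (400).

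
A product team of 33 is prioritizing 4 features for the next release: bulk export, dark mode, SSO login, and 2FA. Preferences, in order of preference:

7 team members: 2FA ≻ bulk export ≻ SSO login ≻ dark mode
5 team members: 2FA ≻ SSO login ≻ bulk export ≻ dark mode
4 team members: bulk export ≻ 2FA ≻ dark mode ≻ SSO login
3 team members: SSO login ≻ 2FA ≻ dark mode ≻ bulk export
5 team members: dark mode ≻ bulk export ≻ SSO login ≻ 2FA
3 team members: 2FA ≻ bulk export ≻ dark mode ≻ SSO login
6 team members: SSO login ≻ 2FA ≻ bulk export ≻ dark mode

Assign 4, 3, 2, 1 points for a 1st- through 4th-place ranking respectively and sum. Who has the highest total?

2FA

bulk export: 7·3 + 5·2 + 4·4 + 3·1 + 5·3 + 3·3 + 6·2 = 86
dark mode: 7·1 + 5·1 + 4·2 + 3·2 + 5·4 + 3·2 + 6·1 = 58
SSO login: 7·2 + 5·3 + 4·1 + 3·4 + 5·2 + 3·1 + 6·4 = 82
2FA: 7·4 + 5·4 + 4·3 + 3·3 + 5·1 + 3·4 + 6·3 = 104
2FA has the highest Borda score (104).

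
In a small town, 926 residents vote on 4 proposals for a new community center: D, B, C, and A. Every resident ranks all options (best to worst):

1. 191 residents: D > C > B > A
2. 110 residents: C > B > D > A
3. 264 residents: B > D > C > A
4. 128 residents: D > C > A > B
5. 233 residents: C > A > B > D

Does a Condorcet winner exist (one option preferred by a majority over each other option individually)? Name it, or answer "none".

none

Checking pairwise contests:
B beats D 607–319.
C beats B 662–264.
D beats C 583–343.
D beats A 693–233.
Every option loses at least one head-to-head, so there is no Condorcet winner.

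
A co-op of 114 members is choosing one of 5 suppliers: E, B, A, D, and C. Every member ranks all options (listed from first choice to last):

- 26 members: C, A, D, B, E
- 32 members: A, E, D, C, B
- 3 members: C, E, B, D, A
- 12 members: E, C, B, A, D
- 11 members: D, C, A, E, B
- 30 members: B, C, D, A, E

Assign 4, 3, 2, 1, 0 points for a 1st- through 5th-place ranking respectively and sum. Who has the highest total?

C

E: 26·0 + 32·3 + 3·3 + 12·4 + 11·1 + 30·0 = 164
B: 26·1 + 32·0 + 3·2 + 12·2 + 11·0 + 30·4 = 176
A: 26·3 + 32·4 + 3·0 + 12·1 + 11·2 + 30·1 = 270
D: 26·2 + 32·2 + 3·1 + 12·0 + 11·4 + 30·2 = 223
C: 26·4 + 32·1 + 3·4 + 12·3 + 11·3 + 30·3 = 307
C has the highest Borda score (307).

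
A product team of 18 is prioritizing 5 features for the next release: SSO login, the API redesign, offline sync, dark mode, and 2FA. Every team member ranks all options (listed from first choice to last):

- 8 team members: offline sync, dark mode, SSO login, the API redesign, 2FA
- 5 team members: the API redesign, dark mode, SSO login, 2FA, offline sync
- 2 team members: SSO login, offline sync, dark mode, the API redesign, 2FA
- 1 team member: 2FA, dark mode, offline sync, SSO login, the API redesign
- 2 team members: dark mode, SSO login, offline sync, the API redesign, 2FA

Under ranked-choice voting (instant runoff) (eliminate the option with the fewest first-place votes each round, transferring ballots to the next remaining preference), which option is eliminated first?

Round 1: SSO login 2, the API redesign 5, offline sync 8, dark mode 2, 2FA 1. Eliminate 2FA.

2FA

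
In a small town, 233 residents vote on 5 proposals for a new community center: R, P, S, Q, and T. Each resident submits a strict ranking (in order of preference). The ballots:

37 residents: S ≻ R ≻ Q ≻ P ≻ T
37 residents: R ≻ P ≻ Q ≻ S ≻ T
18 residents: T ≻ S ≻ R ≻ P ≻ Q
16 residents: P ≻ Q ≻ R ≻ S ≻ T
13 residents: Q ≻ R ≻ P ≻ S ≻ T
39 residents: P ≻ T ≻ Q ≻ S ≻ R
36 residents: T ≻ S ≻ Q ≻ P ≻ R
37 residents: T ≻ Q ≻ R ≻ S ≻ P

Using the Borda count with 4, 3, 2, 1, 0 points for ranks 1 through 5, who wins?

Q

R: 37·3 + 37·4 + 18·2 + 16·2 + 13·3 + 39·0 + 36·0 + 37·2 = 440
P: 37·1 + 37·3 + 18·1 + 16·4 + 13·2 + 39·4 + 36·1 + 37·0 = 448
S: 37·4 + 37·1 + 18·3 + 16·1 + 13·1 + 39·1 + 36·3 + 37·1 = 452
Q: 37·2 + 37·2 + 18·0 + 16·3 + 13·4 + 39·2 + 36·2 + 37·3 = 509
T: 37·0 + 37·0 + 18·4 + 16·0 + 13·0 + 39·3 + 36·4 + 37·4 = 481
Q has the highest Borda score (509).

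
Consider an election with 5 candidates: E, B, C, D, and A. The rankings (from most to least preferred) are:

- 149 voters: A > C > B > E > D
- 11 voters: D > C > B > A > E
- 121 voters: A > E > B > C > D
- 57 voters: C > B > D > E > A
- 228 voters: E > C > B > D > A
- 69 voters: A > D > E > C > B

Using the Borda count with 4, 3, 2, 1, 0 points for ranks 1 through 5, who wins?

E: 149·1 + 11·0 + 121·3 + 57·1 + 228·4 + 69·2 = 1619
B: 149·2 + 11·2 + 121·2 + 57·3 + 228·2 + 69·0 = 1189
C: 149·3 + 11·3 + 121·1 + 57·4 + 228·3 + 69·1 = 1582
D: 149·0 + 11·4 + 121·0 + 57·2 + 228·1 + 69·3 = 593
A: 149·4 + 11·1 + 121·4 + 57·0 + 228·0 + 69·4 = 1367
E has the highest Borda score (1619).

E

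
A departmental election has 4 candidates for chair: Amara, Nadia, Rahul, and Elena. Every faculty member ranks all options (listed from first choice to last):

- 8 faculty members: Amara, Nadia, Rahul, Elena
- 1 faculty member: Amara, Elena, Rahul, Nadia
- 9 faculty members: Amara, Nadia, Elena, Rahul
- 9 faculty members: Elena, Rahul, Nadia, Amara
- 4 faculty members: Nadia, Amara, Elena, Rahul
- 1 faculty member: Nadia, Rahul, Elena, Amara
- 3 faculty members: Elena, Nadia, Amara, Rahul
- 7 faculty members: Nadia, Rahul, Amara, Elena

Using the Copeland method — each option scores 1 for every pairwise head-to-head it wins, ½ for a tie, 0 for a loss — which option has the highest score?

Amara: beats Rahul and Elena; loses to Nadia → score 2.
Nadia: beats Amara, Rahul, and Elena → score 3.
Rahul: loses to Amara, Nadia, and Elena → score 0.
Elena: beats Rahul; loses to Amara and Nadia → score 1.
Nadia has the best pairwise record.

Nadia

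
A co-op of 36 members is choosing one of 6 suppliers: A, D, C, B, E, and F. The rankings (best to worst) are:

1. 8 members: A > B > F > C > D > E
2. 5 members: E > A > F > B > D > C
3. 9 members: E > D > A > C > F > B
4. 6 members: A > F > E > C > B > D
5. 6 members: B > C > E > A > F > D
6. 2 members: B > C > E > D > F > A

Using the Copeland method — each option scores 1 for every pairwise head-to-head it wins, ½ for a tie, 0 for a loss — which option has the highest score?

E

A: beats D, C, B, and F; loses to E → score 4.
D: loses to A, C, B, E, and F → score 0.
C: beats D; loses to A, B, E, and F → score 1.
B: beats D and C; loses to A, E, and F → score 2.
E: beats A, D, C, B, and F → score 5.
F: beats D, C, and B; loses to A and E → score 3.
E has the best pairwise record.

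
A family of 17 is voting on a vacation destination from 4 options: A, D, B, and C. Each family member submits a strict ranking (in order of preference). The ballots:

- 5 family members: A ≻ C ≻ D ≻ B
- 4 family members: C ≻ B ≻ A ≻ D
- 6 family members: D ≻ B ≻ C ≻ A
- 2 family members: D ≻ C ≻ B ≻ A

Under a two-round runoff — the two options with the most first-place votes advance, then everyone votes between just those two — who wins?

Round 1 first-place votes: A 5, D 8, B 0, C 4.
D and A advance.
Runoff: D is preferred to A by 8 voters; A by 9.
A wins the runoff.

A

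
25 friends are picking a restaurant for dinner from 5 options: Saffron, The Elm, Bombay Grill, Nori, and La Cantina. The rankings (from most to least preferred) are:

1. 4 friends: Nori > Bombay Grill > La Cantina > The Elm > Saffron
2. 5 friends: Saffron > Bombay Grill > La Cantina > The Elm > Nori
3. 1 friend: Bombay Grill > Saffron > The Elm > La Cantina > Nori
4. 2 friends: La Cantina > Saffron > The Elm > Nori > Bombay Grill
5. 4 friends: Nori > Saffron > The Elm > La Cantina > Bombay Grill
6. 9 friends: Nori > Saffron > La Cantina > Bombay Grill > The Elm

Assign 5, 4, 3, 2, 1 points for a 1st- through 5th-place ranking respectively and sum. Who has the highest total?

Saffron: 4·1 + 5·5 + 1·4 + 2·4 + 4·4 + 9·4 = 93
The Elm: 4·2 + 5·2 + 1·3 + 2·3 + 4·3 + 9·1 = 48
Bombay Grill: 4·4 + 5·4 + 1·5 + 2·1 + 4·1 + 9·2 = 65
Nori: 4·5 + 5·1 + 1·1 + 2·2 + 4·5 + 9·5 = 95
La Cantina: 4·3 + 5·3 + 1·2 + 2·5 + 4·2 + 9·3 = 74
Nori has the highest Borda score (95).

Nori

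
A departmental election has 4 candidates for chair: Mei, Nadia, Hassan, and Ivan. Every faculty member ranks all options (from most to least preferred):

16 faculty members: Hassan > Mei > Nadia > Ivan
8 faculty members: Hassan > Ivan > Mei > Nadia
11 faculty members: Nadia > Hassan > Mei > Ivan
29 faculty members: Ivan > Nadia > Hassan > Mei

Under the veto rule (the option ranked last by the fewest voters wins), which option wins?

Last-place votes: Mei 29, Nadia 8, Hassan 0, Ivan 27.
Hassan is ranked last by the fewest voters, so Hassan wins.

Hassan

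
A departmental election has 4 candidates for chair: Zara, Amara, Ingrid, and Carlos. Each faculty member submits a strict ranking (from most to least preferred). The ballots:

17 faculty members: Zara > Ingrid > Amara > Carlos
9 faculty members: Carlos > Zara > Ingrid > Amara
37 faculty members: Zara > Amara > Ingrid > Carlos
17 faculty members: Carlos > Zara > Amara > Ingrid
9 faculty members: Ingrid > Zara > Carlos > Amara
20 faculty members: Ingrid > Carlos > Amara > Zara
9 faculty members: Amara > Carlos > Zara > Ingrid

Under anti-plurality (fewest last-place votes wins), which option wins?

Amara

Last-place votes: Zara 20, Amara 18, Ingrid 26, Carlos 54.
Amara is ranked last by the fewest voters, so Amara wins.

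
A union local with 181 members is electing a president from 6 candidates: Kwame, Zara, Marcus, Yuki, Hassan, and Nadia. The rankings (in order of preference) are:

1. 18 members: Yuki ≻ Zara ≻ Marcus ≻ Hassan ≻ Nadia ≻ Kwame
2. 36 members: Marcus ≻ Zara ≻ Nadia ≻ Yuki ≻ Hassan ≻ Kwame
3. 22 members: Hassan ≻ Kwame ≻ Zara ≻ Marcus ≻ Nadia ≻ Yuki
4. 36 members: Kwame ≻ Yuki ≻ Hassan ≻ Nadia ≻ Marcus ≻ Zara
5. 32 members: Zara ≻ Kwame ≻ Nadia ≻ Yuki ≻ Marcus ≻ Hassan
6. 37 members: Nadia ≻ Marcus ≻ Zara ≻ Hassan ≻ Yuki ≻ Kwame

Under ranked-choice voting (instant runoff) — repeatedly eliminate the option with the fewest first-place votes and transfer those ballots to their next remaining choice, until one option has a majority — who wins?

Round 1: Kwame 36, Zara 32, Marcus 36, Yuki 18, Hassan 22, Nadia 37. Eliminate Yuki.
Round 2: Kwame 36, Zara 50, Marcus 36, Hassan 22, Nadia 37. Eliminate Hassan.
Round 3: Kwame 58, Zara 50, Marcus 36, Nadia 37. Eliminate Marcus.
Round 4: Kwame 58, Zara 86, Nadia 37. Eliminate Nadia.
Round 5: Kwame 58, Zara 123. Zara has a majority.

Zara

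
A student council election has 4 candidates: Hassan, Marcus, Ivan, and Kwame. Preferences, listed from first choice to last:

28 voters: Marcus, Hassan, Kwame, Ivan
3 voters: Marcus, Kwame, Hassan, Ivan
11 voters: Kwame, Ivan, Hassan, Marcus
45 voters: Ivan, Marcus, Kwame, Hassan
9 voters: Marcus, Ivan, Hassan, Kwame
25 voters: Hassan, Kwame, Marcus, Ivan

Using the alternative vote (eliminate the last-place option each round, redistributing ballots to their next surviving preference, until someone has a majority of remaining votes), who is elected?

Marcus

Round 1: Hassan 25, Marcus 40, Ivan 45, Kwame 11. Eliminate Kwame.
Round 2: Hassan 25, Marcus 40, Ivan 56. Eliminate Hassan.
Round 3: Marcus 65, Ivan 56. Marcus has a majority.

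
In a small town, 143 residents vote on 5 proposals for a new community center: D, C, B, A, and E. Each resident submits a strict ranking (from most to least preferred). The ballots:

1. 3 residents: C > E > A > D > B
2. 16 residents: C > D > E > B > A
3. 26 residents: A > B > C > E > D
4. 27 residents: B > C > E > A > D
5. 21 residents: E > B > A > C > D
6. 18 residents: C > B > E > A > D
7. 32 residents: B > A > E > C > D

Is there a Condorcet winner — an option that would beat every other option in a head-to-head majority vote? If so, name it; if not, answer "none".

B

B vs D: 124–19 for B.
B vs C: 106–37 for B.
B vs A: 114–29 for B.
B vs E: 103–40 for B.
B beats every other option head-to-head.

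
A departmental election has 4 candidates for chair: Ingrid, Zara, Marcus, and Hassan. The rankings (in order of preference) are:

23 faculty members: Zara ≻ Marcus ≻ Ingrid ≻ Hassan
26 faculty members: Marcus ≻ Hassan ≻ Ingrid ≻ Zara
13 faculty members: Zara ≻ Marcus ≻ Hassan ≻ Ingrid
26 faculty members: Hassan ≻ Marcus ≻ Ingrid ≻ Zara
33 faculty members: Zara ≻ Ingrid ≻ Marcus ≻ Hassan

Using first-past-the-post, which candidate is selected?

Zara

First-place votes: Ingrid 0, Zara 69, Marcus 26, Hassan 26.
Zara has the most first-place votes.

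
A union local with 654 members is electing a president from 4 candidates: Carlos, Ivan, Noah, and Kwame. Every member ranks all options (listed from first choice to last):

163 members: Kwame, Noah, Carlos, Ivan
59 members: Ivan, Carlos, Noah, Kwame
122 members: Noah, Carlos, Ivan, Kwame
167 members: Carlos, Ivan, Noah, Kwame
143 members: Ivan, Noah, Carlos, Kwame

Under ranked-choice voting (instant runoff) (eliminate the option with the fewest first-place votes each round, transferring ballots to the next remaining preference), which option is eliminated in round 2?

Kwame

Round 1: Carlos 167, Ivan 202, Noah 122, Kwame 163. Eliminate Noah.
Round 2: Carlos 289, Ivan 202, Kwame 163. Eliminate Kwame.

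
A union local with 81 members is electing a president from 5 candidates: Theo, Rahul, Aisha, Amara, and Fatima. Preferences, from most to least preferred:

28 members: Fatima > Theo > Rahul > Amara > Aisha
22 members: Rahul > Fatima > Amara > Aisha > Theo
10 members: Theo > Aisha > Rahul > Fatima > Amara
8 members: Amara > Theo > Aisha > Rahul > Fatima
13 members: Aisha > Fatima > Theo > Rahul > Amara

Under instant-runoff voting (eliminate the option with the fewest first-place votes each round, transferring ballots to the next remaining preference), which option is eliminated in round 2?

Round 1: Theo 10, Rahul 22, Aisha 13, Amara 8, Fatima 28. Eliminate Amara.
Round 2: Theo 18, Rahul 22, Aisha 13, Fatima 28. Eliminate Aisha.

Aisha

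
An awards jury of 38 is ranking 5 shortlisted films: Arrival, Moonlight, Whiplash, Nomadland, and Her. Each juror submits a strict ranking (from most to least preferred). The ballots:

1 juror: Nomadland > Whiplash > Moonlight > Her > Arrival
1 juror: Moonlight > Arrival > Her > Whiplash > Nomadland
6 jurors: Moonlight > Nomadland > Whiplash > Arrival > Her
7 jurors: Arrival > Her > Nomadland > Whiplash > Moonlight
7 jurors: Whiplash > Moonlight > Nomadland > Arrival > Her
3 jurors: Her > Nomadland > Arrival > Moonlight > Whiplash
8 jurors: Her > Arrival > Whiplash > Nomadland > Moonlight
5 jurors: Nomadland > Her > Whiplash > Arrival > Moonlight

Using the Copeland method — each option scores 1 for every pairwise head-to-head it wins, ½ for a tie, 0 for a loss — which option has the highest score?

Arrival: beats Moonlight and Her; ties Whiplash; loses to Nomadland → score 2.5.
Moonlight: loses to Arrival, Whiplash, Nomadland, and Her → score 0.
Whiplash: beats Moonlight; ties Arrival; loses to Nomadland and Her → score 1.5.
Nomadland: beats Arrival, Moonlight, and Whiplash; ties Her → score 3.5.
Her: beats Moonlight and Whiplash; ties Nomadland; loses to Arrival → score 2.5.
Nomadland has the best pairwise record.

Nomadland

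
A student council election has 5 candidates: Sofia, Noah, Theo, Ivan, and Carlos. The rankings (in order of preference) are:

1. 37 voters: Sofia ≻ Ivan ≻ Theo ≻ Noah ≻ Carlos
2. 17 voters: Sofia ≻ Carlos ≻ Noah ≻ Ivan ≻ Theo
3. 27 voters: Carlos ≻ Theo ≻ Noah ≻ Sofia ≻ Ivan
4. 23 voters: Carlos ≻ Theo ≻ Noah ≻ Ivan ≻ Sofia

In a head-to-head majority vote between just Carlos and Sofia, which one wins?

Sofia

Voters preferring Carlos to Sofia: 50; preferring Sofia to Carlos: 54.
Sofia wins the head-to-head.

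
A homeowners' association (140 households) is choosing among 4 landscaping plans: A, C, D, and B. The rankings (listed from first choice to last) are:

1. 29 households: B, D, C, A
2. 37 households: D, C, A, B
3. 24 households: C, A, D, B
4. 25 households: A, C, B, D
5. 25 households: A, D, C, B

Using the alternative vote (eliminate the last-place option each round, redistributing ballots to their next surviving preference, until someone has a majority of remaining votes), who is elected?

A

Round 1: A 50, C 24, D 37, B 29. Eliminate C.
Round 2: A 74, D 37, B 29. A has a majority.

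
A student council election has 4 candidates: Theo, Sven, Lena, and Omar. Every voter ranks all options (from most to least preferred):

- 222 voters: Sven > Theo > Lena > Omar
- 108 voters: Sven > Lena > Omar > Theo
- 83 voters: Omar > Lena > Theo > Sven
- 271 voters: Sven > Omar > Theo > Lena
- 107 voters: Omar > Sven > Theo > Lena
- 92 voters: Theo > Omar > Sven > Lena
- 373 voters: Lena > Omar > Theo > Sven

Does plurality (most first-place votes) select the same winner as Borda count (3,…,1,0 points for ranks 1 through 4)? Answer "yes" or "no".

no

Plurality — first-place votes: Theo 92, Sven 601, Lena 373, Omar 190. Winner: Sven.
Borda — scores: Theo 1554, Sven 2109, Lena 1723, Omar 2150. Winner: Omar.
The two methods disagree.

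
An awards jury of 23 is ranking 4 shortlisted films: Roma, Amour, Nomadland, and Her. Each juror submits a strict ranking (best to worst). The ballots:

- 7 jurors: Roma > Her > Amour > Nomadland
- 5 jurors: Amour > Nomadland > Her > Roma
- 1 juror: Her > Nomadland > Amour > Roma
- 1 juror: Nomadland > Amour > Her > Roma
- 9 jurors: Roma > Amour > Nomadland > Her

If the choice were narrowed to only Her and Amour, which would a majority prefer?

Voters preferring Her to Amour: 8; preferring Amour to Her: 15.
Amour wins the head-to-head.

Amour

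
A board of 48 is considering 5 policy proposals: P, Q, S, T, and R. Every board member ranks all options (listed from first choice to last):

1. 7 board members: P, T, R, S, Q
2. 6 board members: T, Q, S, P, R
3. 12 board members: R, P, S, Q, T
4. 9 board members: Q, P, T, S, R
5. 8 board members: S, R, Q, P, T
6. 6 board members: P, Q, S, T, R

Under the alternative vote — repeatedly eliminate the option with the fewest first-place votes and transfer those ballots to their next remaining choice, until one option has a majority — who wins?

R

Round 1: P 13, Q 9, S 8, T 6, R 12. Eliminate T.
Round 2: P 13, Q 15, S 8, R 12. Eliminate S.
Round 3: P 13, Q 15, R 20. Eliminate P.
Round 4: Q 21, R 27. R has a majority.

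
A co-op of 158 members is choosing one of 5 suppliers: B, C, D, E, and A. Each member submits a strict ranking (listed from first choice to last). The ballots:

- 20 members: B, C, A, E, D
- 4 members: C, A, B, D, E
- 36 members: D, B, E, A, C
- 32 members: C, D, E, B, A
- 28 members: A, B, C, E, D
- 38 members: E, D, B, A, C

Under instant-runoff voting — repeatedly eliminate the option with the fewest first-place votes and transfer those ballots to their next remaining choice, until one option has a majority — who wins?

C

Round 1: B 20, C 36, D 36, E 38, A 28. Eliminate B.
Round 2: C 56, D 36, E 38, A 28. Eliminate A.
Round 3: C 84, D 36, E 38. C has a majority.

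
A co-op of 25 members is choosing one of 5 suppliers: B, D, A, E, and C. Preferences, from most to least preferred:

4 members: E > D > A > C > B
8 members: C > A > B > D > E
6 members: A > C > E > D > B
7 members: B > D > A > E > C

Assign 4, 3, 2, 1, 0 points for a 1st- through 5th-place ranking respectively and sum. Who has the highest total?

B: 4·0 + 8·2 + 6·0 + 7·4 = 44
D: 4·3 + 8·1 + 6·1 + 7·3 = 47
A: 4·2 + 8·3 + 6·4 + 7·2 = 70
E: 4·4 + 8·0 + 6·2 + 7·1 = 35
C: 4·1 + 8·4 + 6·3 + 7·0 = 54
A has the highest Borda score (70).

A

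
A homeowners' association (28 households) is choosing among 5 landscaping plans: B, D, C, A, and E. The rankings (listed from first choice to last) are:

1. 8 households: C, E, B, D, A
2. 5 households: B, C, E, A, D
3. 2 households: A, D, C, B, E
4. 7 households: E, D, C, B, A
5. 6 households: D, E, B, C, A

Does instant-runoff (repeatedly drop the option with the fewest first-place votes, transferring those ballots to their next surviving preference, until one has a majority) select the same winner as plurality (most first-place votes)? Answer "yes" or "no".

Instant-runoff — R1 B 5, D 6, C 8, A 2, E 7 (A out); R2 B 5, D 8, C 8, E 7 (B out); R3 D 8, C 13, E 7 (E out); R4 D 15, C 13 (D winner). Winner: D.
Plurality — first-place votes: B 5, D 6, C 8, A 2, E 7. Winner: C.
The two methods disagree.

no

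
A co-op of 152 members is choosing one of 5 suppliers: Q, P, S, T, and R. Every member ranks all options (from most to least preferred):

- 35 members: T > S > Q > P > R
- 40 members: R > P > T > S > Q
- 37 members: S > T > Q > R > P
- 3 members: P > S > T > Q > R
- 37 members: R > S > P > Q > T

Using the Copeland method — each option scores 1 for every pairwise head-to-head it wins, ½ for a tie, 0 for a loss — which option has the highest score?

R

Q: loses to P, S, T, and R → score 0.
P: beats Q and T; loses to S and R → score 2.
S: beats Q, P, and T; loses to R → score 3.
T: beats Q; loses to P, S, and R → score 1.
R: beats Q, P, S, and T → score 4.
R has the best pairwise record.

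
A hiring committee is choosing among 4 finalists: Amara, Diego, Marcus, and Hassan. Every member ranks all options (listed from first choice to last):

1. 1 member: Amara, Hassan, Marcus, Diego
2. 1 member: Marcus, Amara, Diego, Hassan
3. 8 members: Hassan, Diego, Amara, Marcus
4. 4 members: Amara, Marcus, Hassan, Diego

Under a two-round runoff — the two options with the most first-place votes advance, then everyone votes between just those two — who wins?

Hassan

Round 1 first-place votes: Amara 5, Diego 0, Marcus 1, Hassan 8.
Hassan and Amara advance.
Runoff: Hassan is preferred to Amara by 8 voters; Amara by 6.
Hassan wins the runoff.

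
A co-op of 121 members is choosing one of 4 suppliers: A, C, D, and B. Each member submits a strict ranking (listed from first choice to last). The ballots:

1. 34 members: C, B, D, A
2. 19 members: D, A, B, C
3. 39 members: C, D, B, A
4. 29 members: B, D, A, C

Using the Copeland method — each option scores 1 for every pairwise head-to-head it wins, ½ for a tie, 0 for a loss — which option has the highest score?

A: loses to C, D, and B → score 0.
C: beats A, D, and B → score 3.
D: beats A; loses to C and B → score 1.
B: beats A and D; loses to C → score 2.
C has the best pairwise record.

C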